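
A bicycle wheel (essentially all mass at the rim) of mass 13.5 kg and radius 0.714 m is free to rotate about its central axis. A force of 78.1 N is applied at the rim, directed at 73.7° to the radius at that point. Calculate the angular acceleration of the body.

I = MR² = (13.5)(0.714)² = 6.882 kg·m².
Only the tangential component produces torque: τ = F R sinθ = (78.1)(0.714) sin 73.7° = 53.52 N·m.
From τ = Iα: α = 53.52/6.882 = 7.777 rad/s².

α ≈ 7.78 rad/s²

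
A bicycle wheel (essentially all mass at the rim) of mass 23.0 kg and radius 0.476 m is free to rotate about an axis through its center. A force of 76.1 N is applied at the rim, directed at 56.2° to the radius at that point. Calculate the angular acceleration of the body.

I = MR² = (23.0)(0.476)² = 5.211 kg·m².
Only the tangential component produces torque: τ = F R sinθ = (76.1)(0.476) sin 56.2° = 30.10 N·m.
Newton's second law for rotation, τ = Iα, gives α = τ/I = 30.10/5.211 = 5.776 rad/s².

α ≈ 5.78 rad/s²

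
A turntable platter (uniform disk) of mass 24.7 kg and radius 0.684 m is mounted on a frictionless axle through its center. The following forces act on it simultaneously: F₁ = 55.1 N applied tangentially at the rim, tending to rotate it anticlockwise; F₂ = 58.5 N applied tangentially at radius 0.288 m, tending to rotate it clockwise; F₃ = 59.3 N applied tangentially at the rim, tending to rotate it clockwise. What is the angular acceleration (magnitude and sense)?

α ≈ 3.41 rad/s², clockwise

I = ½MR² = (1/2)(24.7)(0.684)² = 5.778 kg·m².
Taking anticlockwise as positive: τ₁ = +(55.1)(0.684) = +37.69 N·m; τ₂ = −(58.5)(0.288) = −16.85 N·m; τ₃ = −(59.3)(0.684) = −40.56 N·m.
Net torque τ = -19.72 N·m.
α = τ/I = -19.72/5.778 = -3.413 rad/s².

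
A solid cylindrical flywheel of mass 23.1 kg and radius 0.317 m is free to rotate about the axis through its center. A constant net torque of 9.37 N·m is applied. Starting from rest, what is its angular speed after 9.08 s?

I = ½MR² = (1/2)(23.1)(0.317)² = 1.161 kg·m².
α = τ/I = 9.37/1.161 = 8.073 rad/s².
ω = ω₀ + αt = 0 + (8.073)(9.08) = 73.30 rad/s.

ω ≈ 73.3 rad/s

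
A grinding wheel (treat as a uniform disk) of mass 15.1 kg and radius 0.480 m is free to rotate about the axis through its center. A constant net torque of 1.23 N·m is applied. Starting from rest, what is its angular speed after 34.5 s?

I = ½MR² = (1/2)(15.1)(0.480)² = 1.740 kg·m².
α = τ/I = 1.23/1.740 = 0.7071 rad/s².
ω = ω₀ + αt = 0 + (0.7071)(34.5) = 24.39 rad/s.

ω ≈ 24.4 rad/s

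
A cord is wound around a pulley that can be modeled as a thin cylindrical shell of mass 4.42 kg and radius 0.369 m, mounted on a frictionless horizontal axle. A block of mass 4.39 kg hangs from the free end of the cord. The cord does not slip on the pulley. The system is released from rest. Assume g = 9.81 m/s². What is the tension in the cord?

I = MR² = (4.42)(0.369)² = 0.6018 kg·m².
Block: mg − T = ma. Pulley: TR = Iα. No-slip: a = αR, so T = (I/R²)a = 4.420·a.
Then mg = (m + 4.420)a, so a = (4.39)(9.81)/(4.39 + 4.420) = 4.888 m/s².
T = 4.420·a = 21.61 N.

T ≈ 21.6 N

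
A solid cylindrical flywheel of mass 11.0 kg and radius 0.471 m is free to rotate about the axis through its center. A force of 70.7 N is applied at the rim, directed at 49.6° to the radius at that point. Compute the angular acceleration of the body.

α ≈ 20.8 rad/s²

I = ½MR² = (1/2)(11.0)(0.471)² = 1.220 kg·m².
Only the tangential component produces torque: τ = F R sinθ = (70.7)(0.471) sin 49.6° = 25.36 N·m.
From τ = Iα: α = 25.36/1.220 = 20.78 rad/s².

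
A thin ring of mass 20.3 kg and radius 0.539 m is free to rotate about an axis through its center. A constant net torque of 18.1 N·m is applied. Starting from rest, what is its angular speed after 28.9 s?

ω ≈ 88.7 rad/s

I = MR² = (20.3)(0.539)² = 5.898 kg·m².
α = τ/I = 18.1/5.898 = 3.069 rad/s².
ω = ω₀ + αt = 0 + (3.069)(28.9) = 88.70 rad/s.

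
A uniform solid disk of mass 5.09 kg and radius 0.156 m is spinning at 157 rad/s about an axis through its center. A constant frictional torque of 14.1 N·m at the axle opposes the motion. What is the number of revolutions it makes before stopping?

I = ½MR² = (1/2)(5.09)(0.156)² = 0.06194 kg·m².
The net torque has magnitude 14.1 N·m, opposing ω.
|α| = τ/I = 14.10/0.06194 = 227.7 rad/s² (deceleration).
ω² = ω₀² − 2|α|θ with ω = 0 ⇒ θ = ω₀²/(2|α|) = 54.14 rad = 8.616 rev.

≈ 8.62 revolutions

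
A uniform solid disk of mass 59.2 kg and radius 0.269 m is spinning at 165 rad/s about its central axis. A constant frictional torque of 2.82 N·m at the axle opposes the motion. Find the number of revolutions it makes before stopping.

I = ½MR² = (1/2)(59.2)(0.269)² = 2.142 kg·m².
The net torque has magnitude 2.82 N·m, opposing ω.
|α| = τ/I = 2.820/2.142 = 1.317 rad/s² (deceleration).
ω² = ω₀² − 2|α|θ with ω = 0 ⇒ θ = ω₀²/(2|α|) = 10340 rad = 1646 rev.

≈ 1650 revolutions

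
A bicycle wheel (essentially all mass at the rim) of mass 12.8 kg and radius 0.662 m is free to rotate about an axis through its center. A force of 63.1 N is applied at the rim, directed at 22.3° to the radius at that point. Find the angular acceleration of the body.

α ≈ 2.83 rad/s²

I = MR² = (12.8)(0.662)² = 5.610 kg·m².
Only the tangential component produces torque: τ = F R sinθ = (63.1)(0.662) sin 22.3° = 15.85 N·m.
From τ = Iα: α = 15.85/5.610 = 2.826 rad/s².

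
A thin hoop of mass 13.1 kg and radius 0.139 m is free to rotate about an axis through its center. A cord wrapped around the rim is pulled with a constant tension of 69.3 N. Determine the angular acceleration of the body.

α ≈ 38.1 rad/s²

I = MR² = (13.1)(0.139)² = 0.2531 kg·m².
τ = F R = (69.3)(0.139) = 9.633 N·m.
From τ = Iα: α = 9.633/0.2531 = 38.06 rad/s².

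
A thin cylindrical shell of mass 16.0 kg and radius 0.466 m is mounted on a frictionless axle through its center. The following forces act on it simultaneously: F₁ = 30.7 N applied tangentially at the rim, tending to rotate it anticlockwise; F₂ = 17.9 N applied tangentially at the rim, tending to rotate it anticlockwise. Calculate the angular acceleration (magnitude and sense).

α ≈ 6.52 rad/s², anticlockwise

I = MR² = (16.0)(0.466)² = 3.474 kg·m².
Taking anticlockwise as positive: τ₁ = +(30.7)(0.466) = +14.31 N·m; τ₂ = +(17.9)(0.466) = +8.341 N·m.
Net torque τ = 22.65 N·m.
α = τ/I = 22.65/3.474 = 6.518 rad/s².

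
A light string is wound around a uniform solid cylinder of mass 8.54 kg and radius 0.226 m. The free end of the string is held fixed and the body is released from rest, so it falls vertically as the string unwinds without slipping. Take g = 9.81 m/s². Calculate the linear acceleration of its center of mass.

a ≈ 6.54 m/s²

Translation: Mg − T = Ma. Rotation about the center: TR = Iα with I = ½MR².
With a = αR: T = (I/R²)a = (1/2)M a, so Mg = (1 + 0.5000)Ma.
a = g/(1 + 0.5000) = 9.81/1.500 = 6.540 m/s².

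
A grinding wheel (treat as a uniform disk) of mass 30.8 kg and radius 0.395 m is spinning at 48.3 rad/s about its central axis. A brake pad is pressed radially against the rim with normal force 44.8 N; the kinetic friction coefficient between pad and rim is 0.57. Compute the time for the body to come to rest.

I = ½MR² = (1/2)(30.8)(0.395)² = 2.403 kg·m².
Friction force f = μN = (0.57)(44.8) = 25.54 N at the rim; torque magnitude τ = fR = 10.09 N·m, opposing ω.
|α| = τ/I = 10.09/2.403 = 4.198 rad/s² (deceleration).
0 = ω₀ − |α|t ⇒ t = ω₀/|α| = 48.3/4.198 = 11.51 s.

t ≈ 11.5 s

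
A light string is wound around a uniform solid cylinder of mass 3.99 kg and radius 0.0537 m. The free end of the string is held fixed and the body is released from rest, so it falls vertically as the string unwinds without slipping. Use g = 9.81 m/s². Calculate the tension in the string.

T ≈ 13.0 N

Translation: Mg − T = Ma. Rotation about the center: TR = Iα with I = ½MR².
With a = αR: T = (I/R²)a = (1/2)M a, so Mg = (1 + 0.5000)Ma.
a = g/(1 + 0.5000) = 9.81/1.500 = 6.540 m/s².
T = 0.5000·M·a = (0.5000)(3.99)(6.540) = 13.05 N.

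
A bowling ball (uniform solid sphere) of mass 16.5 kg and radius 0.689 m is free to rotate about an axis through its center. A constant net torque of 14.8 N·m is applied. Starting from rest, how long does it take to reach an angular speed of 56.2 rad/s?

t ≈ 11.9 s

I = (2/5)MR² = (2/5)(16.5)(0.689)² = 3.133 kg·m².
α = τ/I = 14.8/3.133 = 4.724 rad/s².
ω = αt ⇒ t = ω/α = 56.2/4.724 = 11.90 s.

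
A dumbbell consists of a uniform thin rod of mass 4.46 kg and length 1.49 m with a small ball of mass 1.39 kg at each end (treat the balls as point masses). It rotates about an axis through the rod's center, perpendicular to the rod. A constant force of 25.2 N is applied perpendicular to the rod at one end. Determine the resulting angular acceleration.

α ≈ 7.93 rad/s²

I_rod = (1/12)ML² = (1/12)(4.46)(1.49)² = 0.8251 kg·m².
I_balls = 2·m·(L/2)² = 2(1.39)(0.7450)² = 1.543 kg·m².
Total I = 2.368 kg·m².
τ = F·(L/2) = (25.2)(0.745) = 18.77 N·m.
α = τ/I = 18.77/2.368 = 7.928 rad/s².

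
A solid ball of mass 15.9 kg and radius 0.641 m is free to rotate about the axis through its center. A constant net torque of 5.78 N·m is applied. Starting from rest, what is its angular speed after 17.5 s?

I = (2/5)MR² = (2/5)(15.9)(0.641)² = 2.613 kg·m².
α = τ/I = 5.78/2.613 = 2.212 rad/s².
ω = ω₀ + αt = 0 + (2.212)(17.5) = 38.71 rad/s.

ω ≈ 38.7 rad/s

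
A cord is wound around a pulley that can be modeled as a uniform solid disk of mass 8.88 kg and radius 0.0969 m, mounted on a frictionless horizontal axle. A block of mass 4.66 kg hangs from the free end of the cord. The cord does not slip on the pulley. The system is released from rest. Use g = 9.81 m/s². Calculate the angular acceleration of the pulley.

α ≈ 51.8 rad/s²

I = ½MR² = (1/2)(8.88)(0.0969)² = 0.04169 kg·m².
Block: mg − T = ma. Pulley: TR = Iα. No-slip: a = αR, so T = (I/R²)a = 4.440·a.
Then mg = (m + 4.440)a, so a = (4.66)(9.81)/(4.66 + 4.440) = 5.024 m/s².
α = a/R = 5.024/0.0969 = 51.84 rad/s².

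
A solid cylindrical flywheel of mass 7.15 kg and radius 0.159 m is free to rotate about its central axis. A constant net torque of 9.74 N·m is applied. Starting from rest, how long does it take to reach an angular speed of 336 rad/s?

I = ½MR² = (1/2)(7.15)(0.159)² = 0.09038 kg·m².
α = τ/I = 9.74/0.09038 = 107.8 rad/s².
ω = αt ⇒ t = ω/α = 336/107.8 = 3.118 s.

t ≈ 3.12 s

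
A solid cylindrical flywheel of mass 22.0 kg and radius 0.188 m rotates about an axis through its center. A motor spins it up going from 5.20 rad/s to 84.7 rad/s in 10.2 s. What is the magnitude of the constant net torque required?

τ ≈ 3.03 N·m

I = ½MR² = (1/2)(22.0)(0.188)² = 0.3888 kg·m².
α = Δω/Δt = (84.7 − 5.20)/10.2 = 7.794 rad/s².
τ = Iα = (0.3888)(7.794) = 3.030 N·m.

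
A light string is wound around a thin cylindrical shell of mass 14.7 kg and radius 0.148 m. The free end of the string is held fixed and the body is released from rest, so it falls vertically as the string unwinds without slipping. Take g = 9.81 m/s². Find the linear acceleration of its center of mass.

Translation: Mg − T = Ma. Rotation about the center: TR = Iα with I = MR².
With a = αR: T = (I/R²)a = M a, so Mg = (1 + 1.000)Ma.
a = g/(1 + 1.000) = 9.81/2.000 = 4.905 m/s².

a ≈ 4.91 m/s²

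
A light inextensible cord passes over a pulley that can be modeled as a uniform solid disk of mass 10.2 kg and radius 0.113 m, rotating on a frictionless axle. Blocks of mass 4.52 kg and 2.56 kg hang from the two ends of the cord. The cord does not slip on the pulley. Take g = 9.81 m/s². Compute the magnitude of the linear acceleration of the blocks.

a ≈ 1.58 m/s²

I = ½MR² = (1/2)(10.2)(0.113)² = 0.06512 kg·m².
Heavier block: m₁g − T₁ = m₁a. Lighter block: T₂ − m₂g = m₂a.
Pulley: (T₁ − T₂)R = Iα = I(a/R), so T₁ − T₂ = (I/R²)a = (1/2)M_p a = 5.100·a.
Adding the three: (m₁ − m₂)g = (m₁ + m₂ + 5.100)a, so a = (4.52 − 2.56)(9.81)/(4.52 + 2.56 + 5.100) = 1.579 m/s².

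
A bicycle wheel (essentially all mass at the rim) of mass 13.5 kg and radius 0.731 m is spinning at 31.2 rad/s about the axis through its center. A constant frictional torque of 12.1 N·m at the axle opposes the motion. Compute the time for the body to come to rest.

t ≈ 18.6 s

I = MR² = (13.5)(0.731)² = 7.214 kg·m².
The net torque has magnitude 12.1 N·m, opposing ω.
|α| = τ/I = 12.10/7.214 = 1.677 rad/s² (deceleration).
0 = ω₀ − |α|t ⇒ t = ω₀/|α| = 31.2/1.677 = 18.60 s.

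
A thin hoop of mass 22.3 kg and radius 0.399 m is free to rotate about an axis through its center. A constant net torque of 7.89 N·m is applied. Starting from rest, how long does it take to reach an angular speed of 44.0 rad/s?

I = MR² = (22.3)(0.399)² = 3.550 kg·m².
α = τ/I = 7.89/3.550 = 2.222 rad/s².
ω = αt ⇒ t = ω/α = 44.0/2.222 = 19.80 s.

t ≈ 19.8 s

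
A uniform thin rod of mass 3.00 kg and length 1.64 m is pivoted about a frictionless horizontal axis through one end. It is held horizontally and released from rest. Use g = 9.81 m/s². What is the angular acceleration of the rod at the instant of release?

About the pivot, I = (1/3)ML² = (1/3)(3.00)(1.64)² = 2.690 kg·m².
The weight acts at the center, a distance L/2 = 0.8200 m from the pivot; τ = Mg(L/2) = 24.13 N·m.
α = τ/I = 24.13/2.690 = 8.973 rad/s².
(Equivalently α = (3g/(2L)) = 8.973 rad/s².)

α ≈ 8.97 rad/s²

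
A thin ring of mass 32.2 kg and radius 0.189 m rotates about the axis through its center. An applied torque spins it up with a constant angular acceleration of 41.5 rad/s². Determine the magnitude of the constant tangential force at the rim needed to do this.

F ≈ 253 N

I = MR² = (32.2)(0.189)² = 1.150 kg·m².
The required torque is τ = Iα = (1.150)(41.50) = 47.73 N·m.
A tangential force at the rim gives τ = FR, so F = τ/R = 47.73/0.189 = 252.6 N.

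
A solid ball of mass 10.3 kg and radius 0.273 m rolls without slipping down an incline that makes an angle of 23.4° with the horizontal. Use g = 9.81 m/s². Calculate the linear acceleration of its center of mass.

a ≈ 2.78 m/s²

Translation along the incline: Mg sinθ − f = Ma.
Rotation about the center: fR = Iα with I = (2/5)MR². No-slip gives a = αR, so f = (I/R²)a = (2/5)M a.
Substituting: Mg sinθ = (1 + 0.4000)Ma, so a = g sinθ/(1 + 0.4000) = (9.81) sin 23.4° / 1.400 = 2.783 m/s².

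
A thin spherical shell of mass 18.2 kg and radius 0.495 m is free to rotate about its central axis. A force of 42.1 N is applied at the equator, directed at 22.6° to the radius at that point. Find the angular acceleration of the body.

I = (2/3)MR² = (2/3)(18.2)(0.495)² = 2.973 kg·m².
Only the tangential component produces torque: τ = F R sinθ = (42.1)(0.495) sin 22.6° = 8.009 N·m.
From τ = Iα: α = 8.009/2.973 = 2.694 rad/s².

α ≈ 2.69 rad/s²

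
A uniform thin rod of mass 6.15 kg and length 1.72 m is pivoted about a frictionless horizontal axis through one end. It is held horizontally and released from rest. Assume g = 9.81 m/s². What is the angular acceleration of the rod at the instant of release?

α ≈ 8.56 rad/s²

About the pivot, I = (1/3)ML² = (1/3)(6.15)(1.72)² = 6.065 kg·m².
The weight acts at the center, a distance L/2 = 0.8600 m from the pivot; τ = Mg(L/2) = 51.89 N·m.
α = τ/I = 51.89/6.065 = 8.555 rad/s².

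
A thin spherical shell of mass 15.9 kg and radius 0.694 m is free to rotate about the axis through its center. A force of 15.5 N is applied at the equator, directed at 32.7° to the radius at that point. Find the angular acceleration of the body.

I = (2/3)MR² = (2/3)(15.9)(0.694)² = 5.105 kg·m².
Only the tangential component produces torque: τ = F R sinθ = (15.5)(0.694) sin 32.7° = 5.811 N·m.
From τ = Iα: α = 5.811/5.105 = 1.138 rad/s².

α ≈ 1.14 rad/s²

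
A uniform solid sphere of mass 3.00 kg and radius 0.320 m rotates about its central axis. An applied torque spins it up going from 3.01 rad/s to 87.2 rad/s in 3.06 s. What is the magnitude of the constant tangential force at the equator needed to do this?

I = (2/5)MR² = (2/5)(3.00)(0.320)² = 0.1229 kg·m².
α = Δω/Δt = (87.2 − 3.01)/3.06 = 27.51 rad/s².
The required torque is τ = Iα = (0.1229)(27.51) = 3.381 N·m.
A tangential force at the equator gives τ = FR, so F = τ/R = 3.381/0.320 = 10.57 N.

F ≈ 10.6 N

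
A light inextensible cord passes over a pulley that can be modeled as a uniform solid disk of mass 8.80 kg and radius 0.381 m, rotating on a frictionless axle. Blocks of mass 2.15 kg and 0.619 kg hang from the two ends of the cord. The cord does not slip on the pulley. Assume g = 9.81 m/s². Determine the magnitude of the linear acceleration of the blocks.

I = ½MR² = (1/2)(8.80)(0.381)² = 0.6387 kg·m².
Heavier block: m₁g − T₁ = m₁a. Lighter block: T₂ − m₂g = m₂a.
Pulley: (T₁ − T₂)R = Iα = I(a/R), so T₁ − T₂ = (I/R²)a = (1/2)M_p a = 4.400·a.
Adding the three: (m₁ − m₂)g = (m₁ + m₂ + 4.400)a, so a = (2.15 − 0.619)(9.81)/(2.15 + 0.619 + 4.400) = 2.095 m/s².

a ≈ 2.10 m/s²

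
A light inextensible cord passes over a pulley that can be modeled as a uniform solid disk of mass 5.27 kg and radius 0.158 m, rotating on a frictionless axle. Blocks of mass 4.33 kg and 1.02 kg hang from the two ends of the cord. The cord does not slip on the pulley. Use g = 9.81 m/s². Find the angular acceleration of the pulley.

α ≈ 25.7 rad/s²

I = ½MR² = (1/2)(5.27)(0.158)² = 0.06578 kg·m².
Heavier block: m₁g − T₁ = m₁a. Lighter block: T₂ − m₂g = m₂a.
Pulley: (T₁ − T₂)R = Iα = I(a/R), so T₁ − T₂ = (I/R²)a = (1/2)M_p a = 2.635·a.
Adding the three: (m₁ − m₂)g = (m₁ + m₂ + 2.635)a, so a = (4.33 − 1.02)(9.81)/(4.33 + 1.02 + 2.635) = 4.067 m/s².
α = a/R = 4.067/0.158 = 25.74 rad/s².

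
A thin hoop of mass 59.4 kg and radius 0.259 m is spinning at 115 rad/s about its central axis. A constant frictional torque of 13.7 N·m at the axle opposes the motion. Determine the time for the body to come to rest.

t ≈ 33.4 s

I = MR² = (59.4)(0.259)² = 3.985 kg·m².
The net torque has magnitude 13.7 N·m, opposing ω.
|α| = τ/I = 13.70/3.985 = 3.438 rad/s² (deceleration).
0 = ω₀ − |α|t ⇒ t = ω₀/|α| = 115/3.438 = 33.45 s.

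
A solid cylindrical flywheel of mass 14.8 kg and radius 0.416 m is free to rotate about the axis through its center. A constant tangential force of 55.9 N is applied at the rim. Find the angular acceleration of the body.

I = ½MR² = (1/2)(14.8)(0.416)² = 1.281 kg·m².
τ = F R = (55.9)(0.416) = 23.25 N·m.
From τ = Iα: α = 23.25/1.281 = 18.16 rad/s².

α ≈ 18.2 rad/s²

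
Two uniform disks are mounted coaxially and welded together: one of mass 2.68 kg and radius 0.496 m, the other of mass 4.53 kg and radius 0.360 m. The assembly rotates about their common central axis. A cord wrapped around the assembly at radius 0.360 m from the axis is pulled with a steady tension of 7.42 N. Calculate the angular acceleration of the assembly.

α ≈ 4.29 rad/s²

I = ½M₁R₁² + ½M₂R₂² = ½(2.68)(0.496)² + ½(4.53)(0.360)² = 0.6232 kg·m².
τ = F r = (7.42)(0.360) = 2.671 N·m.
α = τ/I = 2.671/0.6232 = 4.286 rad/s².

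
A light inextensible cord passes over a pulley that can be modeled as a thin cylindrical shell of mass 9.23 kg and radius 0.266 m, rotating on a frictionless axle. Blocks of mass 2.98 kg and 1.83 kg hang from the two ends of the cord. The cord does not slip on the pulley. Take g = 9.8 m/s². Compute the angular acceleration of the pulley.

α ≈ 3.02 rad/s²

I = MR² = (9.23)(0.266)² = 0.6531 kg·m².
Heavier block: m₁g − T₁ = m₁a. Lighter block: T₂ − m₂g = m₂a.
Pulley: (T₁ − T₂)R = Iα = I(a/R), so T₁ − T₂ = (I/R²)a = 1·M_p a = 9.230·a.
Adding the three: (m₁ − m₂)g = (m₁ + m₂ + 9.230)a, so a = (2.98 − 1.83)(9.8)/(2.98 + 1.83 + 9.230) = 0.8027 m/s².
α = a/R = 0.8027/0.266 = 3.018 rad/s².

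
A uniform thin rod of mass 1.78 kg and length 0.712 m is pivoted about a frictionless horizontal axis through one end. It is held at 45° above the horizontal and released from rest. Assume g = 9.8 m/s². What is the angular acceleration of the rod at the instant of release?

α ≈ 14.6 rad/s²

About the pivot, I = (1/3)ML² = (1/3)(1.78)(0.712)² = 0.3008 kg·m².
The weight acts at the center, a distance L/2 = 0.3560 m from the pivot; τ = Mg(L/2) cos 45° = 4.391 N·m.
α = τ/I = 4.391/0.3008 = 14.60 rad/s².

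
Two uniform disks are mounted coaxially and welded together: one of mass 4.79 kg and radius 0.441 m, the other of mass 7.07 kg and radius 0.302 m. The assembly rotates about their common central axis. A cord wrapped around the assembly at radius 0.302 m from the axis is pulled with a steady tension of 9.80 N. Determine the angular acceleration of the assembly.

I = ½M₁R₁² + ½M₂R₂² = ½(4.79)(0.441)² + ½(7.07)(0.302)² = 0.7882 kg·m².
τ = F r = (9.80)(0.302) = 2.960 N·m.
α = τ/I = 2.960/0.7882 = 3.755 rad/s².

α ≈ 3.75 rad/s²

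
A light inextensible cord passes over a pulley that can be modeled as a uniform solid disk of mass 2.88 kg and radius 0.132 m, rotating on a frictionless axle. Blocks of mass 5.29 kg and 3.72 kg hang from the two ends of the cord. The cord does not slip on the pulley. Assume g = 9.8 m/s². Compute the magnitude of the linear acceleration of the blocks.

a ≈ 1.47 m/s²

I = ½MR² = (1/2)(2.88)(0.132)² = 0.02509 kg·m².
Heavier block: m₁g − T₁ = m₁a. Lighter block: T₂ − m₂g = m₂a.
Pulley: (T₁ − T₂)R = Iα = I(a/R), so T₁ − T₂ = (I/R²)a = (1/2)M_p a = 1.440·a.
Adding the three: (m₁ − m₂)g = (m₁ + m₂ + 1.440)a, so a = (5.29 − 3.72)(9.8)/(5.29 + 3.72 + 1.440) = 1.472 m/s².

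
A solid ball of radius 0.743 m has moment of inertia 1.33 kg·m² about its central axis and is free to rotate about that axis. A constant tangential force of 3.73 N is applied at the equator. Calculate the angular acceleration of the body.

τ = F R = (3.73)(0.743) = 2.771 N·m.
Newton's second law for rotation, τ = Iα, gives α = τ/I = 2.771/1.330 = 2.084 rad/s².

α ≈ 2.08 rad/s²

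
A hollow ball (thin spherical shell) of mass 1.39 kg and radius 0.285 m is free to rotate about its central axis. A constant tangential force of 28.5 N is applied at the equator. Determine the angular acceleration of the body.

α ≈ 108 rad/s²

I = (2/3)MR² = (2/3)(1.39)(0.285)² = 0.07527 kg·m².
τ = F R = (28.5)(0.285) = 8.122 N·m.
From τ = Iα: α = 8.122/0.07527 = 107.9 rad/s².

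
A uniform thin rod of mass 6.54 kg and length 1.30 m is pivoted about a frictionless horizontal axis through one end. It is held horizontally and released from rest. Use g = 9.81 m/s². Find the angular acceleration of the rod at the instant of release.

α ≈ 11.3 rad/s²

About the pivot, I = (1/3)ML² = (1/3)(6.54)(1.30)² = 3.684 kg·m².
The weight acts at the center, a distance L/2 = 0.6500 m from the pivot; τ = Mg(L/2) = 41.70 N·m.
α = τ/I = 41.70/3.684 = 11.32 rad/s².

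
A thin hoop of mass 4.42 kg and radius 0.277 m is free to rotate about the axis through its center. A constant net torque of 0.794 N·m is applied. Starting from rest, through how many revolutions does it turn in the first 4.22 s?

I = MR² = (4.42)(0.277)² = 0.3391 kg·m².
α = τ/I = 0.794/0.3391 = 2.341 rad/s².
θ = ½αt² = ½(2.341)(4.22)² = 20.85 rad.
Revolutions = θ/(2π) = 3.318.

≈ 3.32 revolutions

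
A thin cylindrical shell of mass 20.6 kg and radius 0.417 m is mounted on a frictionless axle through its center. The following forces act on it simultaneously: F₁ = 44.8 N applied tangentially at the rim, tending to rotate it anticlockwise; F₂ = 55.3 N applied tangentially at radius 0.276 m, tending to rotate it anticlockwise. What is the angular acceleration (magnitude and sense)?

I = MR² = (20.6)(0.417)² = 3.582 kg·m².
Taking anticlockwise as positive: τ₁ = +(44.8)(0.417) = +18.68 N·m; τ₂ = +(55.3)(0.276) = +15.26 N·m.
Net torque τ = 33.94 N·m.
α = τ/I = 33.94/3.582 = 9.476 rad/s².

α ≈ 9.48 rad/s², anticlockwise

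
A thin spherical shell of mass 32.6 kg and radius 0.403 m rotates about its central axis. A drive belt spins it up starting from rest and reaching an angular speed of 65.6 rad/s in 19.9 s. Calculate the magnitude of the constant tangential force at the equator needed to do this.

F ≈ 28.9 N

I = (2/3)MR² = (2/3)(32.6)(0.403)² = 3.530 kg·m².
α = Δω/Δt = (65.6 − 0)/19.9 = 3.296 rad/s².
The required torque is τ = Iα = (3.530)(3.296) = 11.64 N·m.
A tangential force at the equator gives τ = FR, so F = τ/R = 11.64/0.403 = 28.87 N.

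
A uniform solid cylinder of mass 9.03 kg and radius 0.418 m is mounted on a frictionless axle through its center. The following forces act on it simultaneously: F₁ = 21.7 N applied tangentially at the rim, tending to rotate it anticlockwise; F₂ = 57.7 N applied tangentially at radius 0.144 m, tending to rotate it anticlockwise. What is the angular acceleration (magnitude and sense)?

α ≈ 22.0 rad/s², anticlockwise

I = ½MR² = (1/2)(9.03)(0.418)² = 0.7889 kg·m².
Taking anticlockwise as positive: τ₁ = +(21.7)(0.418) = +9.071 N·m; τ₂ = +(57.7)(0.144) = +8.309 N·m.
Net torque τ = 17.38 N·m.
α = τ/I = 17.38/0.7889 = 22.03 rad/s².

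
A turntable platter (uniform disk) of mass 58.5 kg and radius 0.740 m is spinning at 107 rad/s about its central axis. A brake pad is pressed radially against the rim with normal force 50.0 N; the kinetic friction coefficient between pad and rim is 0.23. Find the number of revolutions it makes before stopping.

I = ½MR² = (1/2)(58.5)(0.740)² = 16.02 kg·m².
Friction force f = μN = (0.23)(50.0) = 11.50 N at the rim; torque magnitude τ = fR = 8.510 N·m, opposing ω.
|α| = τ/I = 8.510/16.02 = 0.5313 rad/s² (deceleration).
ω² = ω₀² − 2|α|θ with ω = 0 ⇒ θ = ω₀²/(2|α|) = 10770 rad = 1715 rev.

≈ 1710 revolutions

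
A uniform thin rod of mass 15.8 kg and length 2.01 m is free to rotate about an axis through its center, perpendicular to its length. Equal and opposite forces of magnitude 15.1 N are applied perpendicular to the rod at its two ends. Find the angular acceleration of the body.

α ≈ 5.71 rad/s²

I = (1/12)ML² = (1/12)(15.8)(2.01)² = 5.319 kg·m².
The couple gives τ = F·(L/2) + F·(L/2) = F L = (15.1)(2.01) = 30.35 N·m.
From τ = Iα: α = 30.35/5.319 = 5.706 rad/s².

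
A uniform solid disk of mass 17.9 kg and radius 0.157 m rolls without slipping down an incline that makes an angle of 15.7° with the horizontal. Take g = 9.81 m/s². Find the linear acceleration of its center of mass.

a ≈ 1.77 m/s²

Translation along the incline: Mg sinθ − f = Ma.
Rotation about the center: fR = Iα with I = ½MR². No-slip gives a = αR, so f = (I/R²)a = (1/2)M a.
Substituting: Mg sinθ = (1 + 0.5000)Ma, so a = g sinθ/(1 + 0.5000) = (9.81) sin 15.7° / 1.500 = 1.770 m/s².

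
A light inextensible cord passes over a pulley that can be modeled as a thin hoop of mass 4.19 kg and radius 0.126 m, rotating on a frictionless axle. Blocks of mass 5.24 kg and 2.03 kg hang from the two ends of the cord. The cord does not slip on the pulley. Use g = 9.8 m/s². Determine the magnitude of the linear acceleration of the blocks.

a ≈ 2.75 m/s²

I = MR² = (4.19)(0.126)² = 0.06652 kg·m².
Heavier block: m₁g − T₁ = m₁a. Lighter block: T₂ − m₂g = m₂a.
Pulley: (T₁ − T₂)R = Iα = I(a/R), so T₁ − T₂ = (I/R²)a = 1·M_p a = 4.190·a.
Adding the three: (m₁ − m₂)g = (m₁ + m₂ + 4.190)a, so a = (5.24 − 2.03)(9.8)/(5.24 + 2.03 + 4.190) = 2.745 m/s².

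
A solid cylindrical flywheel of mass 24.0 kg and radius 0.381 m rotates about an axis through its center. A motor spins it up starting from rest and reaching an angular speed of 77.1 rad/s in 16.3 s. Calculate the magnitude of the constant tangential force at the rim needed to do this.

I = ½MR² = (1/2)(24.0)(0.381)² = 1.742 kg·m².
α = Δω/Δt = (77.1 − 0)/16.3 = 4.730 rad/s².
The required torque is τ = Iα = (1.742)(4.730) = 8.239 N·m.
A tangential force at the rim gives τ = FR, so F = τ/R = 8.239/0.381 = 21.63 N.

F ≈ 21.6 N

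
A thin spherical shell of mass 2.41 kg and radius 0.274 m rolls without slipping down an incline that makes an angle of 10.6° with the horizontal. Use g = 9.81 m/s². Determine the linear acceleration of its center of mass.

a ≈ 1.08 m/s²

Translation along the incline: Mg sinθ − f = Ma.
Rotation about the center: fR = Iα with I = (2/3)MR². No-slip gives a = αR, so f = (I/R²)a = (2/3)M a.
Substituting: Mg sinθ = (1 + 0.6667)Ma, so a = g sinθ/(1 + 0.6667) = (9.81) sin 10.6° / 1.667 = 1.083 m/s².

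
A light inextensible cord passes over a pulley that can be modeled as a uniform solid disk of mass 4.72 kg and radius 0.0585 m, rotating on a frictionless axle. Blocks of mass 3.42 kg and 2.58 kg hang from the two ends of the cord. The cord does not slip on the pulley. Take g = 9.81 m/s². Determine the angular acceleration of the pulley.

I = ½MR² = (1/2)(4.72)(0.0585)² = 0.008077 kg·m².
Heavier block: m₁g − T₁ = m₁a. Lighter block: T₂ − m₂g = m₂a.
Pulley: (T₁ − T₂)R = Iα = I(a/R), so T₁ − T₂ = (I/R²)a = (1/2)M_p a = 2.360·a.
Adding the three: (m₁ − m₂)g = (m₁ + m₂ + 2.360)a, so a = (3.42 − 2.58)(9.81)/(3.42 + 2.58 + 2.360) = 0.9857 m/s².
α = a/R = 0.9857/0.0585 = 16.85 rad/s².

α ≈ 16.8 rad/s²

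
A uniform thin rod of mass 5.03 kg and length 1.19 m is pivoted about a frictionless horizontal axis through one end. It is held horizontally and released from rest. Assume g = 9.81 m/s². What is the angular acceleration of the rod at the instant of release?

α ≈ 12.4 rad/s²

About the pivot, I = (1/3)ML² = (1/3)(5.03)(1.19)² = 2.374 kg·m².
The weight acts at the center, a distance L/2 = 0.5950 m from the pivot; τ = Mg(L/2) = 29.36 N·m.
α = τ/I = 29.36/2.374 = 12.37 rad/s².
(Equivalently α = (3g/(2L)) = 12.37 rad/s².)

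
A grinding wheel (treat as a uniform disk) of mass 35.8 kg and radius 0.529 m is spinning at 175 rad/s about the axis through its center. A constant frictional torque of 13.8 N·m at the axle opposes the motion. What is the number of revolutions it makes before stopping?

≈ 885 revolutions

I = ½MR² = (1/2)(35.8)(0.529)² = 5.009 kg·m².
The net torque has magnitude 13.8 N·m, opposing ω.
|α| = τ/I = 13.80/5.009 = 2.755 rad/s² (deceleration).
ω² = ω₀² − 2|α|θ with ω = 0 ⇒ θ = ω₀²/(2|α|) = 5558 rad = 884.6 rev.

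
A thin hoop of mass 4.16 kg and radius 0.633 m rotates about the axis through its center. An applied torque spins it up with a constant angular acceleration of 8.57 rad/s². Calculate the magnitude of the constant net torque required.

I = MR² = (4.16)(0.633)² = 1.667 kg·m².
τ = Iα = (1.667)(8.570) = 14.29 N·m.

τ ≈ 14.3 N·m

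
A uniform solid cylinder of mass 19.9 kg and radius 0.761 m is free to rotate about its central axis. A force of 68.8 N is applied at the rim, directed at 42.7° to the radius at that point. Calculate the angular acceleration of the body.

α ≈ 6.16 rad/s²

I = ½MR² = (1/2)(19.9)(0.761)² = 5.762 kg·m².
Only the tangential component produces torque: τ = F R sinθ = (68.8)(0.761) sin 42.7° = 35.51 N·m.
Newton's second law for rotation, τ = Iα, gives α = τ/I = 35.51/5.762 = 6.162 rad/s².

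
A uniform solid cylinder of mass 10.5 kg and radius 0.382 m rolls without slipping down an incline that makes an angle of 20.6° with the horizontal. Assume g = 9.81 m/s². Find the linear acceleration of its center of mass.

Translation along the incline: Mg sinθ − f = Ma.
Rotation about the center: fR = Iα with I = ½MR². No-slip gives a = αR, so f = (I/R²)a = (1/2)M a.
Substituting: Mg sinθ = (1 + 0.5000)Ma, so a = g sinθ/(1 + 0.5000) = (9.81) sin 20.6° / 1.500 = 2.301 m/s².

a ≈ 2.30 m/s²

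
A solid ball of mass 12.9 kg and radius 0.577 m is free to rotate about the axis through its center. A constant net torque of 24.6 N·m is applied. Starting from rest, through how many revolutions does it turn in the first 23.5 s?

I = (2/5)MR² = (2/5)(12.9)(0.577)² = 1.718 kg·m².
α = τ/I = 24.6/1.718 = 14.32 rad/s².
θ = ½αt² = ½(14.32)(23.5)² = 3954 rad.
Revolutions = θ/(2π) = 629.3.

≈ 629 revolutions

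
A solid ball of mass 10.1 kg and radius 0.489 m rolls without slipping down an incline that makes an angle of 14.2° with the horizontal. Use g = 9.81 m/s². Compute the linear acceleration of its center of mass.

a ≈ 1.72 m/s²

Translation along the incline: Mg sinθ − f = Ma.
Rotation about the center: fR = Iα with I = (2/5)MR². No-slip gives a = αR, so f = (I/R²)a = (2/5)M a.
Substituting: Mg sinθ = (1 + 0.4000)Ma, so a = g sinθ/(1 + 0.4000) = (9.81) sin 14.2° / 1.400 = 1.719 m/s².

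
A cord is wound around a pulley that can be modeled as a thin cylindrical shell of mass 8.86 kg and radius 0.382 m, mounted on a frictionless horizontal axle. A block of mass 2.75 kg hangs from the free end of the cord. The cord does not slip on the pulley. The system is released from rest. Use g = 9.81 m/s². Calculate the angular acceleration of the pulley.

I = MR² = (8.86)(0.382)² = 1.293 kg·m².
Block: mg − T = ma. Pulley: TR = Iα. No-slip: a = αR, so T = (I/R²)a = 8.860·a.
Then mg = (m + 8.860)a, so a = (2.75)(9.81)/(2.75 + 8.860) = 2.324 m/s².
α = a/R = 2.324/0.382 = 6.083 rad/s².

α ≈ 6.08 rad/s²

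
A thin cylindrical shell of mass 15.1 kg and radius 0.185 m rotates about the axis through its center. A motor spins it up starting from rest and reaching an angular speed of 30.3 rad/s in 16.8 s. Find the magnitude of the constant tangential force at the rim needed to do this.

I = MR² = (15.1)(0.185)² = 0.5168 kg·m².
α = Δω/Δt = (30.3 − 0)/16.8 = 1.804 rad/s².
The required torque is τ = Iα = (0.5168)(1.804) = 0.9321 N·m.
A tangential force at the rim gives τ = FR, so F = τ/R = 0.9321/0.185 = 5.038 N.

F ≈ 5.04 N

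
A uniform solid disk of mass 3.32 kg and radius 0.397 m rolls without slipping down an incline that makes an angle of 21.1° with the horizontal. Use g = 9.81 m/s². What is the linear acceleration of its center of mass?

Translation along the incline: Mg sinθ − f = Ma.
Rotation about the center: fR = Iα with I = ½MR². No-slip gives a = αR, so f = (I/R²)a = (1/2)M a.
Substituting: Mg sinθ = (1 + 0.5000)Ma, so a = g sinθ/(1 + 0.5000) = (9.81) sin 21.1° / 1.500 = 2.354 m/s².

a ≈ 2.35 m/s²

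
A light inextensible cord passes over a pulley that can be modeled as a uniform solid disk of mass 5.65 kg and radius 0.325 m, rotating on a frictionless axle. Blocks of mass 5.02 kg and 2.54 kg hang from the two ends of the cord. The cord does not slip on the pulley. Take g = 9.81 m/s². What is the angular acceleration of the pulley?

I = ½MR² = (1/2)(5.65)(0.325)² = 0.2984 kg·m².
Heavier block: m₁g − T₁ = m₁a. Lighter block: T₂ − m₂g = m₂a.
Pulley: (T₁ − T₂)R = Iα = I(a/R), so T₁ − T₂ = (I/R²)a = (1/2)M_p a = 2.825·a.
Adding the three: (m₁ − m₂)g = (m₁ + m₂ + 2.825)a, so a = (5.02 − 2.54)(9.81)/(5.02 + 2.54 + 2.825) = 2.343 m/s².
α = a/R = 2.343/0.325 = 7.208 rad/s².

α ≈ 7.21 rad/s²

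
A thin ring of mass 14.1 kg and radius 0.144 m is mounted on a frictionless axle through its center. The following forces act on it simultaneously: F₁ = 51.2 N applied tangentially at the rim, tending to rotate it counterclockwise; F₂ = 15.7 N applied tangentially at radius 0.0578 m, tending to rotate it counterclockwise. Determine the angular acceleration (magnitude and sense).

α ≈ 28.3 rad/s², counterclockwise

I = MR² = (14.1)(0.144)² = 0.2924 kg·m².
Taking counterclockwise as positive: τ₁ = +(51.2)(0.144) = +7.373 N·m; τ₂ = +(15.7)(0.0578) = +0.9075 N·m.
Net torque τ = 8.280 N·m.
α = τ/I = 8.280/0.2924 = 28.32 rad/s².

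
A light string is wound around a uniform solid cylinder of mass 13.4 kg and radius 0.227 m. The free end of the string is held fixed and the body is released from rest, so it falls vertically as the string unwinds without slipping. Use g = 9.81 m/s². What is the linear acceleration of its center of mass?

a ≈ 6.54 m/s²

Translation: Mg − T = Ma. Rotation about the center: TR = Iα with I = ½MR².
With a = αR: T = (I/R²)a = (1/2)M a, so Mg = (1 + 0.5000)Ma.
a = g/(1 + 0.5000) = 9.81/1.500 = 6.540 m/s².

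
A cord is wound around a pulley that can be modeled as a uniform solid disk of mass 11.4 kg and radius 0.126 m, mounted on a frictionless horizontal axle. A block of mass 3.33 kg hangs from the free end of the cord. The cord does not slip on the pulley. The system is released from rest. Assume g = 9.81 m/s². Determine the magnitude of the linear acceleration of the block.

I = ½MR² = (1/2)(11.4)(0.126)² = 0.09049 kg·m².
Block: mg − T = ma. Pulley: TR = Iα. No-slip: a = αR, so T = (I/R²)a = 5.700·a.
Then mg = (m + 5.700)a, so a = (3.33)(9.81)/(3.33 + 5.700) = 3.618 m/s².

a ≈ 3.62 m/s²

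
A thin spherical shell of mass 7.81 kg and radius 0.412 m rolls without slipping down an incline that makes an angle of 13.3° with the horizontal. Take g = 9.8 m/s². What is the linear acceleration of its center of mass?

Translation along the incline: Mg sinθ − f = Ma.
Rotation about the center: fR = Iα with I = (2/3)MR². No-slip gives a = αR, so f = (I/R²)a = (2/3)M a.
Substituting: Mg sinθ = (1 + 0.6667)Ma, so a = g sinθ/(1 + 0.6667) = (9.8) sin 13.3° / 1.667 = 1.353 m/s².

a ≈ 1.35 m/s²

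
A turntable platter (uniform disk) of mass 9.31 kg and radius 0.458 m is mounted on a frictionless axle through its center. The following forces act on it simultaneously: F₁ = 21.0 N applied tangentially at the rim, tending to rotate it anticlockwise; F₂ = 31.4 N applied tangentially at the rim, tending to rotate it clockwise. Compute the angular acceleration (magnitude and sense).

I = ½MR² = (1/2)(9.31)(0.458)² = 0.9765 kg·m².
Taking anticlockwise as positive: τ₁ = +(21.0)(0.458) = +9.618 N·m; τ₂ = −(31.4)(0.458) = −14.38 N·m.
Net torque τ = -4.763 N·m.
α = τ/I = -4.763/0.9765 = -4.878 rad/s².

α ≈ 4.88 rad/s², clockwise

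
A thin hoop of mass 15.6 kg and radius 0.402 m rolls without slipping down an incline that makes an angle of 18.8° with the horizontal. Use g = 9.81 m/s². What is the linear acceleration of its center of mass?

a ≈ 1.58 m/s²

Translation along the incline: Mg sinθ − f = Ma.
Rotation about the center: fR = Iα with I = MR². No-slip gives a = αR, so f = (I/R²)a = M a.
Substituting: Mg sinθ = (1 + 1.000)Ma, so a = g sinθ/(1 + 1.000) = (9.81) sin 18.8° / 2.000 = 1.581 m/s².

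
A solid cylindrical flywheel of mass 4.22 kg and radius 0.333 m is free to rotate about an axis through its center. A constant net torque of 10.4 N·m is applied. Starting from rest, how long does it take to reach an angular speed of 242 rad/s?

t ≈ 5.44 s

I = ½MR² = (1/2)(4.22)(0.333)² = 0.2340 kg·m².
α = τ/I = 10.4/0.2340 = 44.45 rad/s².
ω = αt ⇒ t = ω/α = 242/44.45 = 5.444 s.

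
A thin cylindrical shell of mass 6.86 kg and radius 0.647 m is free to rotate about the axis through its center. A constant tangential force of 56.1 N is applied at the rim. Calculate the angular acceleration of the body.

I = MR² = (6.86)(0.647)² = 2.872 kg·m².
τ = F R = (56.1)(0.647) = 36.30 N·m.
From τ = Iα: α = 36.30/2.872 = 12.64 rad/s².

α ≈ 12.6 rad/s²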